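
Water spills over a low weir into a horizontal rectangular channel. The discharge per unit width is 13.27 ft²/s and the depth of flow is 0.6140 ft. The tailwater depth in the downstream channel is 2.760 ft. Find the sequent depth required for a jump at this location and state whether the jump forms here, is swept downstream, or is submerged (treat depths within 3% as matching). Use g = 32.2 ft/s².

V₁ = q/y₁ = 13.27/0.6140 = 21.61 ft/s. Fr₁ = V₁/√(g·y₁) = 21.61/√(32.2×0.6140) = 4.861.
Sequent-depth ratio: y₂/y₁ = ½[√(1 + 8Fr₁²) − 1] = ½[√190.00 − 1] = 6.392.
y₂ = 6.392 × 0.6140 = 3.925 ft.
Tailwater y_tw = 2.760 ft: y_tw < y₂, so the jump is swept downstream.

y₂ = 3.925 ft; the jump is swept downstream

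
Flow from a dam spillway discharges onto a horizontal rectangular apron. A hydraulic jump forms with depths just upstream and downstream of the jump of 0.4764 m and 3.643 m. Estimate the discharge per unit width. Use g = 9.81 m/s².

q = 5.922 m²/s

For a rectangular channel the momentum equation gives q² = ½·g·y₁·y₂·(y₁ + y₂) = ½×9.81×0.4764×3.643×4.119 = 35.07.
q = √35.07 = 5.922 m²/s.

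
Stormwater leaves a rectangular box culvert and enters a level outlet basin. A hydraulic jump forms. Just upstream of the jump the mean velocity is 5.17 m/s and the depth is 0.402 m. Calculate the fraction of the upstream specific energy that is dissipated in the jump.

ΔE/E₁ = 0.193 (19.3%)

Fr₁ = V₁/√(g·y₁) = 5.17/√(9.81×0.402) = 2.60.
From the momentum equation for a rectangular channel, y₂/y₁ = ½[√(1 + 8Fr₁²) − 1] = ½[√55.22 − 1] = 3.22.
y₂ = 3.22 × 0.402 = 1.29 m.
E₁ = y₁ + V₁²/2g = 1.76 m. ΔE = (y₂ − y₁)³/(4y₁y₂) = 0.340 m. ΔE/E₁ = 0.340/1.76 = 0.193.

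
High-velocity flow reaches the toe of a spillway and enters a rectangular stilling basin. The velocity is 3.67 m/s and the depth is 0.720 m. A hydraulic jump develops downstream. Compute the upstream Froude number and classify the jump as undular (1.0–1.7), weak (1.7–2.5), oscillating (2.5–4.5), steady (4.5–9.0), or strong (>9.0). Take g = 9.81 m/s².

Fr₁ = 1.38; undular jump

Fr₁ = V₁/√(g·y₁) = 3.67/√(9.81×0.720) = 1.38.
Fr₁ = 1.38 lies in the undular range.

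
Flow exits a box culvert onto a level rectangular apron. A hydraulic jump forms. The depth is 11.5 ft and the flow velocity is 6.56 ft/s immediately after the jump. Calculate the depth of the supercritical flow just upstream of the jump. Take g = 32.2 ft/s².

y₁ = 2.24 ft

Fr₂ = V₂/√(g·y₂) = 6.56/√(32.2×11.5) = 0.341.
Since the conjugate-depth ratio holds either way, y₁/y₂ = ½[√(1 + 8Fr₂²) − 1] = ½[√1.930 − 1] = 0.195.
y₁ = 0.195 × 11.5 = 2.24 ft.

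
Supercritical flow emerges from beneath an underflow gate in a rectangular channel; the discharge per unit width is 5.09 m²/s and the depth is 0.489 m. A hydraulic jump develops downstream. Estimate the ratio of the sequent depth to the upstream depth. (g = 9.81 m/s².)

V₁ = q/y₁ = 5.09/0.489 = 10.4 m/s. Fr₁ = V₁/√(g·y₁) = 10.4/√(9.81×0.489) = 4.75.
Bélanger equation: y₂/y₁ = ½[√(1 + 8Fr₁²) − 1] = ½[√181.7 − 1] = 6.24.

y₂/y₁ = 6.24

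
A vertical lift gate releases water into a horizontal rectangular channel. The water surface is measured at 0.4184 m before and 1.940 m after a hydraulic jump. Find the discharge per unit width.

For a rectangular channel the momentum equation gives q² = ½·g·y₁·y₂·(y₁ + y₂) = ½×9.81×0.4184×1.940×2.358 = 9.390.
q = √9.390 = 3.064 m²/s.

q = 3.064 m²/s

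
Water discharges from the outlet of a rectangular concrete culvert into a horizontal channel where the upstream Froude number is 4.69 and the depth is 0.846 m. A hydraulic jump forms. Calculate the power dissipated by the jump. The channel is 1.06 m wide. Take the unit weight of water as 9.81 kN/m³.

Fr₁ = 4.69 (given).
From the momentum equation for a rectangular channel, y₂/y₁ = ½[√(1 + 8Fr₁²) − 1] = ½[√177.0 − 1] = 6.15.
y₂ = 6.15 × 0.846 = 5.20 m.
V₁ = Fr₁·√(g·y₁) = 4.69×√(9.81×0.846) = 13.5 m/s; q = V₁·y₁ = 11.4 m²/s. V₂ = q/y₂ = 11.4/5.20 = 2.20 m/s. E₁ = y₁ + V₁²/2g = 10.2 m; E₂ = y₂ + V₂²/2g = 5.45 m. ΔE = E₁ − E₂ = 4.70 m.
Q = q·b = 11.4 × 1.06 = 12.1 m³/s. P = γ·Q·ΔE = 9.81 × 12.1 × 4.70 = 559 kW.

P = 559 kW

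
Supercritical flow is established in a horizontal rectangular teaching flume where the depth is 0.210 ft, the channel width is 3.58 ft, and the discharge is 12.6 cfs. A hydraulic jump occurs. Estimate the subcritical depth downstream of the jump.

q = Q/b = 12.6/3.58 = 3.52 ft²/s; V₁ = q/y₁ = 16.8 ft/s. Fr₁ = V₁/√(g·y₁) = 6.45.
By Bélanger, y₂/y₁ = ½[√(1 + 8Fr₁²) − 1] = ½[√333.3 − 1] = 8.63.
y₂ = 8.63 × 0.210 = 1.81 ft.

y₂ = 1.81 ft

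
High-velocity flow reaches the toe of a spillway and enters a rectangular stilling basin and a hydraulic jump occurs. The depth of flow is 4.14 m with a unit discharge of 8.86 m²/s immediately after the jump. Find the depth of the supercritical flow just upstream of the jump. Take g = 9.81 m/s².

V₂ = q/y₂ = 8.86/4.14 = 2.14 m/s; Fr₂ = V₂/√(g·y₂) = 0.336.
From the momentum equation (using Fr₂), y₁/y₂ = ½[√(1 + 8Fr₂²) − 1] = ½[√1.902 − 1] = 0.190.
y₁ = 0.190 × 4.14 = 0.785 m.

y₁ = 0.785 m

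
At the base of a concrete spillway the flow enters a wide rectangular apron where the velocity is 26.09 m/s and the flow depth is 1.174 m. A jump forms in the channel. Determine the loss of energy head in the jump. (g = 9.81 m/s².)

Fr₁ = V₁/√(g·y₁) = 26.09/√(9.81×1.174) = 7.688.
Conjugate-depth relation: y₂/y₁ = ½[√(1 + 8Fr₁²) − 1] = ½[√473.83 − 1] = 10.38.
y₂ = 10.38 × 1.174 = 12.19 m.
Head loss: ΔE = (y₂ − y₁)³/(4y₁y₂) = (12.19 − 1.174)³/(4×1.174×12.19) = 1337/57.25 = 23.36 m.

ΔE = 23.36 m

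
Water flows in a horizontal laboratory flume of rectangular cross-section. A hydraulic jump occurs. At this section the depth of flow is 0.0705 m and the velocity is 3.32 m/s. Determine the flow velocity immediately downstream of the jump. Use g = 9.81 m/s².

Fr₁ = V₁/√(g·y₁) = 3.32/√(9.81×0.0705) = 3.99.
Sequent-depth ratio: y₂/y₁ = ½[√(1 + 8Fr₁²) − 1] = ½[√128.5 − 1] = 5.17.
y₂ = 5.17 × 0.0705 = 0.364 m.
q = V₁·y₁ = 3.32 × 0.0705 = 0.234 m²/s.
V₂ = q/y₂ = 0.234/0.364 = 0.642 m/s.

V₂ = 0.642 m/s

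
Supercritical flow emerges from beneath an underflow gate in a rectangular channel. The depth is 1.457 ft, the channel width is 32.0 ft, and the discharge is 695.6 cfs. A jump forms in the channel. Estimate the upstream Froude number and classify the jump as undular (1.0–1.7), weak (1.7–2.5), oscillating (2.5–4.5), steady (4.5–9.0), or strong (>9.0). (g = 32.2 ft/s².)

Fr₁ = 2.178; weak jump

q = Q/b = 695.6/32.0 = 21.74 ft²/s; V₁ = q/y₁ = 14.92 ft/s. Fr₁ = V₁/√(g·y₁) = 2.178.
Fr₁ = 2.178 lies in the weak range.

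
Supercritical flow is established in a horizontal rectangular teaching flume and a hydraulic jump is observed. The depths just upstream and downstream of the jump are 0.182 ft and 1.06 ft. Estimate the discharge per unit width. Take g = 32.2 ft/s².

For a rectangular channel the momentum equation gives q² = ½·g·y₁·y₂·(y₁ + y₂) = ½×32.2×0.182×1.06×1.24 = 3.86.
q = √3.86 = 1.96 ft²/s.

q = 1.96 ft²/s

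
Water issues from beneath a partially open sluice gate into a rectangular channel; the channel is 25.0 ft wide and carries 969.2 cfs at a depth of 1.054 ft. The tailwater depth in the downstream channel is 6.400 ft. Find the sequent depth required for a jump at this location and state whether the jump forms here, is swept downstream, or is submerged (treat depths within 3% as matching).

y₂ = 8.899 ft; the jump is swept downstream

q = Q/b = 969.2/25.0 = 38.77 ft²/s; V₁ = q/y₁ = 36.78 ft/s. Fr₁ = V₁/√(g·y₁) = 6.314.
Bélanger equation: y₂/y₁ = ½[√(1 + 8Fr₁²) − 1] = ½[√319.90 − 1] = 8.443.
y₂ = 8.443 × 1.054 = 8.899 ft.
Tailwater y_tw = 6.400 ft: y_tw < y₂, so the jump is swept downstream.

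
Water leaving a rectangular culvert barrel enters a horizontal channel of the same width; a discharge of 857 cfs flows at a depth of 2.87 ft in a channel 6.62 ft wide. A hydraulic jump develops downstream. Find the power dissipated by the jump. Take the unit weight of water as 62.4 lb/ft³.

P = 1552 hp

q = Q/b = 857/6.62 = 129 ft²/s; V₁ = q/y₁ = 45.1 ft/s. Fr₁ = V₁/√(g·y₁) = 4.69.
Sequent-depth ratio: y₂/y₁ = ½[√(1 + 8Fr₁²) − 1] = ½[√177.1 − 1] = 6.15.
y₂ = 6.15 × 2.87 = 17.7 ft.
Head loss: ΔE = (y₂ − y₁)³/(4y₁y₂) = (17.7 − 2.87)³/(4×2.87×17.7) = 3237/203 = 16.0 ft.
P = γ·Q·ΔE/550 = 62.4 × 857 × 16.0 / 550 = 1552 hp.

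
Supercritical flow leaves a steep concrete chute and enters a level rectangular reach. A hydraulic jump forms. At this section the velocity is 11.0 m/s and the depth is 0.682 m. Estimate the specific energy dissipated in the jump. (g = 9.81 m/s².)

ΔE = 2.87 m

Fr₁ = V₁/√(g·y₁) = 11.0/√(9.81×0.682) = 4.25.
Bélanger equation: y₂/y₁ = ½[√(1 + 8Fr₁²) − 1] = ½[√145.7 − 1] = 5.53.
y₂ = 5.53 × 0.682 = 3.77 m.
q = V₁·y₁ = 11.0 × 0.682 = 7.50 m²/s. V₂ = q/y₂ = 7.50/3.77 = 1.99 m/s. E₁ = y₁ + V₁²/2g = 6.85 m; E₂ = y₂ + V₂²/2g = 3.98 m. ΔE = E₁ − E₂ = 2.87 m.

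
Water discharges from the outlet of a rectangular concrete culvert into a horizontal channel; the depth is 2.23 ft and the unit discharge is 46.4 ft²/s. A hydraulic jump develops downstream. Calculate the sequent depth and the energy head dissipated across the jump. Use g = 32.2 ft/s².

y₂ = 6.71 ft; ΔE = 1.50 ft

V₁ = q/y₁ = 46.4/2.23 = 20.8 ft/s. Fr₁ = V₁/√(g·y₁) = 20.8/√(32.2×2.23) = 2.46.
From the momentum equation for a rectangular channel, y₂/y₁ = ½[√(1 + 8Fr₁²) − 1] = ½[√49.23 − 1] = 3.01.
y₂ = 3.01 × 2.23 = 6.71 ft.
V₂ = q/y₂ = 46.4/6.71 = 6.92 ft/s. E₁ = y₁ + V₁²/2g = 8.95 ft; E₂ = y₂ + V₂²/2g = 7.45 ft. ΔE = E₁ − E₂ = 1.50 ft.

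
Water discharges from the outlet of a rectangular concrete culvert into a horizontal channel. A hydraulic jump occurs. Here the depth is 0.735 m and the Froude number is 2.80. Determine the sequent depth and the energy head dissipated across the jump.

y₂ = 2.57 m; ΔE = 0.814 m

Fr₁ = 2.80 (given).
Sequent-depth ratio: y₂/y₁ = ½[√(1 + 8Fr₁²) − 1] = ½[√63.72 − 1] = 3.49.
y₂ = 3.49 × 0.735 = 2.57 m.
Head loss: ΔE = (y₂ − y₁)³/(4y₁y₂) = (2.57 − 0.735)³/(4×0.735×2.57) = 6.14/7.54 = 0.814 m.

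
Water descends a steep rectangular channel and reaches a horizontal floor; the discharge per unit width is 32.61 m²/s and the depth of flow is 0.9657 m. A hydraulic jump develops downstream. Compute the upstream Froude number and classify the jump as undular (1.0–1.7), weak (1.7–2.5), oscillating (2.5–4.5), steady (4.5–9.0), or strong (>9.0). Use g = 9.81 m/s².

Fr₁ = 10.97; strong jump

V₁ = q/y₁ = 32.61/0.9657 = 33.77 m/s. Fr₁ = V₁/√(g·y₁) = 33.77/√(9.81×0.9657) = 10.97.
Fr₁ = 10.97 lies in the strong range.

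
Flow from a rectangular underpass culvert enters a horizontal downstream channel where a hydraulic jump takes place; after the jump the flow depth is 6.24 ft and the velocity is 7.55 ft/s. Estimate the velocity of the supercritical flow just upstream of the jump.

Fr₂ = V₂/√(g·y₂) = 7.55/√(32.2×6.24) = 0.533.
The Bélanger relation is symmetric: y₁/y₂ = ½[√(1 + 8Fr₂²) − 1] = ½[√3.270 − 1] = 0.404.
y₁ = 0.404 × 6.24 = 2.52 ft.
V₁ = q/y₁ = 47.1/2.52 = 18.7 ft/s.

V₁ = 18.7 ft/s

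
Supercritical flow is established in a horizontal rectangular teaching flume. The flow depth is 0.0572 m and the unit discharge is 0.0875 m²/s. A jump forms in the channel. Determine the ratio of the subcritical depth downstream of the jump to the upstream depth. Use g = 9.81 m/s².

y₂/y₁ = 2.43

V₁ = q/y₁ = 0.0875/0.0572 = 1.53 m/s. Fr₁ = V₁/√(g·y₁) = 1.53/√(9.81×0.0572) = 2.04.
From the momentum equation for a rectangular channel, y₂/y₁ = ½[√(1 + 8Fr₁²) − 1] = ½[√34.36 − 1] = 2.43.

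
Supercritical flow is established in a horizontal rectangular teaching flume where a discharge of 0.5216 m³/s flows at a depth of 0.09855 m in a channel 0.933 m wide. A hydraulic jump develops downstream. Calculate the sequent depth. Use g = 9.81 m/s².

y₂ = 0.7563 m

q = Q/b = 0.5216/0.933 = 0.5591 m²/s; V₁ = q/y₁ = 5.673 m/s. Fr₁ = V₁/√(g·y₁) = 5.769.
Sequent-depth ratio: y₂/y₁ = ½[√(1 + 8Fr₁²) − 1] = ½[√267.29 − 1] = 7.675.
y₂ = 7.675 × 0.09855 = 0.7563 m.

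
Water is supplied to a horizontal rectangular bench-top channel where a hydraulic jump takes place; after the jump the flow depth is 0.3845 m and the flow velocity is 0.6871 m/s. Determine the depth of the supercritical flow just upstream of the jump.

Fr₂ = V₂/√(g·y₂) = 0.6871/√(9.81×0.3845) = 0.3538.
From the momentum equation (using Fr₂), y₁/y₂ = ½[√(1 + 8Fr₂²) − 1] = ½[√2.0013 − 1] = 0.2073.
y₁ = 0.2073 × 0.3845 = 0.07972 m.

y₁ = 0.07972 m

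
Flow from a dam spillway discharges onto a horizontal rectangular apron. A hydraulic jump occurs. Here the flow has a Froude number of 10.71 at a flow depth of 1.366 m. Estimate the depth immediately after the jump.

y₂ = 20.02 m

Fr₁ = 10.71 (given).
From the momentum equation for a rectangular channel, y₂/y₁ = ½[√(1 + 8Fr₁²) − 1] = ½[√918.63 − 1] = 14.65.
y₂ = 14.65 × 1.366 = 20.02 m.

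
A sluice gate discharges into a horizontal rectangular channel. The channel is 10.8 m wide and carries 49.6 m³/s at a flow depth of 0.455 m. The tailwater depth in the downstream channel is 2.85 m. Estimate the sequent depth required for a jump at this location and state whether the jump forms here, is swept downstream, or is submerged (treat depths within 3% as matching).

q = Q/b = 49.6/10.8 = 4.59 m²/s; V₁ = q/y₁ = 10.1 m/s. Fr₁ = V₁/√(g·y₁) = 4.78.
By Bélanger, y₂/y₁ = ½[√(1 + 8Fr₁²) − 1] = ½[√183.6 − 1] = 6.27.
y₂ = 6.27 × 0.455 = 2.86 m.
Tailwater y_tw = 2.85 m: y_tw ≈ y₂, so the jump forms here.

y₂ = 2.86 m; the jump forms here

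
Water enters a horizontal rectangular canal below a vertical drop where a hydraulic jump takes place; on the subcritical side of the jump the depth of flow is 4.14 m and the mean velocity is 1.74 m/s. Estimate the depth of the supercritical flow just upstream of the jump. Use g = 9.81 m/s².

y₁ = 0.545 m

Fr₂ = V₂/√(g·y₂) = 1.74/√(9.81×4.14) = 0.273.
Since the conjugate-depth ratio holds either way, y₁/y₂ = ½[√(1 + 8Fr₂²) − 1] = ½[√1.596 − 1] = 0.132.
y₁ = 0.132 × 4.14 = 0.545 m.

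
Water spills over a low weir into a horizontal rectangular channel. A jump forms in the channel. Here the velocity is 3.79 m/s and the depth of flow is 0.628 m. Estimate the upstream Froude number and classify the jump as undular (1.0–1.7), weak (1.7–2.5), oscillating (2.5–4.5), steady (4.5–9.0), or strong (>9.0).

Fr₁ = 1.53; undular jump

Fr₁ = V₁/√(g·y₁) = 3.79/√(9.81×0.628) = 1.53.
Fr₁ = 1.53 lies in the undular range.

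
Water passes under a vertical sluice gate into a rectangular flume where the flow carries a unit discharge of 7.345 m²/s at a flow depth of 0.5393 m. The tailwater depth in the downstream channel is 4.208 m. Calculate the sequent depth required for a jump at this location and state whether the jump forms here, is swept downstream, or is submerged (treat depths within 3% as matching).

y₂ = 4.254 m; the jump forms here

V₁ = q/y₁ = 7.345/0.5393 = 13.62 m/s. Fr₁ = V₁/√(g·y₁) = 13.62/√(9.81×0.5393) = 5.921.
By Bélanger, y₂/y₁ = ½[√(1 + 8Fr₁²) − 1] = ½[√281.49 − 1] = 7.889.
y₂ = 7.889 × 0.5393 = 4.254 m.
Tailwater y_tw = 4.208 m: y_tw ≈ y₂, so the jump forms here.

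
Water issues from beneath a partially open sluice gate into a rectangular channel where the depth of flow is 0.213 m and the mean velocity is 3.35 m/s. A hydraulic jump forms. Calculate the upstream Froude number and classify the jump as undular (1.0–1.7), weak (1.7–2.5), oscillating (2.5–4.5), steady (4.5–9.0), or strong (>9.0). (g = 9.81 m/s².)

Fr₁ = 2.32; weak jump

Fr₁ = V₁/√(g·y₁) = 3.35/√(9.81×0.213) = 2.32.
Fr₁ = 2.32 lies in the weak range.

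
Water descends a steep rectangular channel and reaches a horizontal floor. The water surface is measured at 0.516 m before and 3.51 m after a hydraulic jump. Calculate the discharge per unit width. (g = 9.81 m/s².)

q = 5.98 m²/s

For a rectangular channel the momentum equation gives q² = ½·g·y₁·y₂·(y₁ + y₂) = ½×9.81×0.516×3.51×4.03 = 35.8.
q = √35.8 = 5.98 m²/s.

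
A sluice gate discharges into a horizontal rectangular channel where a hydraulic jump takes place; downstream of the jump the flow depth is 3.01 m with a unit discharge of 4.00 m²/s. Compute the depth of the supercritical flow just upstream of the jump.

y₁ = 0.325 m

V₂ = q/y₂ = 4.00/3.01 = 1.33 m/s; Fr₂ = V₂/√(g·y₂) = 0.245.
Since the conjugate-depth ratio holds either way, y₁/y₂ = ½[√(1 + 8Fr₂²) − 1] = ½[√1.478 − 1] = 0.108.
y₁ = 0.108 × 3.01 = 0.325 m.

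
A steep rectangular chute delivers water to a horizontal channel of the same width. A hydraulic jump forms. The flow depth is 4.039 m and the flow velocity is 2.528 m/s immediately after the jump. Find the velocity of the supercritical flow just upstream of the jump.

V₁ = 9.848 m/s

Fr₂ = V₂/√(g·y₂) = 2.528/√(9.81×4.039) = 0.4016.
Since the conjugate-depth ratio holds either way, y₁/y₂ = ½[√(1 + 8Fr₂²) − 1] = ½[√2.2903 − 1] = 0.2567.
y₁ = 0.2567 × 4.039 = 1.037 m.
V₁ = q/y₁ = 10.21/1.037 = 9.848 m/s.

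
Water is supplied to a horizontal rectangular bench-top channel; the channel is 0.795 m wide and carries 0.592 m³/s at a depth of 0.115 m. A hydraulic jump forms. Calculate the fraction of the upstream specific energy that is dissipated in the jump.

ΔE/E₁ = 0.570 (57.0%)

q = Q/b = 0.592/0.795 = 0.745 m²/s; V₁ = q/y₁ = 6.48 m/s. Fr₁ = V₁/√(g·y₁) = 6.10.
Conjugate-depth relation: y₂/y₁ = ½[√(1 + 8Fr₁²) − 1] = ½[√298.3 − 1] = 8.14.
y₂ = 8.14 × 0.115 = 0.936 m.
E₁ = y₁ + V₁²/2g = 2.25 m. ΔE = (y₂ − y₁)³/(4y₁y₂) = 1.28 m. ΔE/E₁ = 1.28/2.25 = 0.570.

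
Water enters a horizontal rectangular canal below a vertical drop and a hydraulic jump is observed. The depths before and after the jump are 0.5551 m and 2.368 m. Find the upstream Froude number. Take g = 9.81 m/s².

Fr₁ = 3.351

For a rectangular channel the momentum equation gives q² = ½·g·y₁·y₂·(y₁ + y₂) = ½×9.81×0.5551×2.368×2.923 = 18.85.
q = √18.85 = 4.341 m²/s.
V₁ = q/y₁ = 7.821 m/s; Fr₁ = V₁/√(g·y₁) = 3.351.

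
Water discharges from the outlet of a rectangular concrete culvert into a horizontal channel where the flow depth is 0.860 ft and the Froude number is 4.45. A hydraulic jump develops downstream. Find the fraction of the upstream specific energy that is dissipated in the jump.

Fr₁ = 4.45 (given).
Sequent-depth ratio: y₂/y₁ = ½[√(1 + 8Fr₁²) − 1] = ½[√159.4 − 1] = 5.81.
y₂ = 5.81 × 0.860 = 5.00 ft.
E₁ = y₁(1 + Fr₁²/2) = 0.860×(1 + 4.45²/2) = 9.38 ft. ΔE = (y₂ − y₁)³/(4y₁y₂) = 4.12 ft. ΔE/E₁ = 4.12/9.38 = 0.440.

ΔE/E₁ = 0.440 (44.0%)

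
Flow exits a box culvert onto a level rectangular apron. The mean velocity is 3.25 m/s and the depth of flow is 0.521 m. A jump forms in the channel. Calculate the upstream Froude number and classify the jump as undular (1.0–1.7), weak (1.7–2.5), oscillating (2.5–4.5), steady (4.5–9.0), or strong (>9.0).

Fr₁ = V₁/√(g·y₁) = 3.25/√(9.81×0.521) = 1.44.
Fr₁ = 1.44 lies in the undular range.

Fr₁ = 1.44; undular jump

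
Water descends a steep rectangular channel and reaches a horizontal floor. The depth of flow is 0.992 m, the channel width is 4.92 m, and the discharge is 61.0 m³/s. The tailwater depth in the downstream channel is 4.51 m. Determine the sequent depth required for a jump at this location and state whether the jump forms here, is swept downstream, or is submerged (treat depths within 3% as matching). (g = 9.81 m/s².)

y₂ = 5.15 m; the jump is swept downstream

q = Q/b = 61.0/4.92 = 12.4 m²/s; V₁ = q/y₁ = 12.5 m/s. Fr₁ = V₁/√(g·y₁) = 4.01.
By Bélanger, y₂/y₁ = ½[√(1 + 8Fr₁²) − 1] = ½[√129.4 − 1] = 5.19.
y₂ = 5.19 × 0.992 = 5.15 m.
Tailwater y_tw = 4.51 m: y_tw < y₂, so the jump is swept downstream.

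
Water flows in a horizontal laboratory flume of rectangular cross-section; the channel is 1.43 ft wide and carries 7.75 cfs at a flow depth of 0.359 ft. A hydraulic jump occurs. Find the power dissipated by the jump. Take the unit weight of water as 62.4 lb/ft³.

q = Q/b = 7.75/1.43 = 5.42 ft²/s; V₁ = q/y₁ = 15.1 ft/s. Fr₁ = V₁/√(g·y₁) = 4.44.
Conjugate-depth relation: y₂/y₁ = ½[√(1 + 8Fr₁²) − 1] = ½[√158.7 − 1] = 5.80.
y₂ = 5.80 × 0.359 = 2.08 ft.
Head loss: ΔE = (y₂ − y₁)³/(4y₁y₂) = (2.08 − 0.359)³/(4×0.359×2.08) = 5.11/2.99 = 1.71 ft.
P = γ·Q·ΔE/550 = 62.4 × 7.75 × 1.71 / 550 = 1.50 hp.

P = 1.50 hp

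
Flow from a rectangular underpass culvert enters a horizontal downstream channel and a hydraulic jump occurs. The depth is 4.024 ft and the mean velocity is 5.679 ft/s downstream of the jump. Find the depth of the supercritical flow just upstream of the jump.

Fr₂ = V₂/√(g·y₂) = 5.679/√(32.2×4.024) = 0.4989.
Since the conjugate-depth ratio holds either way, y₁/y₂ = ½[√(1 + 8Fr₂²) − 1] = ½[√2.9912 − 1] = 0.3648.
y₁ = 0.3648 × 4.024 = 1.468 ft.

y₁ = 1.468 ft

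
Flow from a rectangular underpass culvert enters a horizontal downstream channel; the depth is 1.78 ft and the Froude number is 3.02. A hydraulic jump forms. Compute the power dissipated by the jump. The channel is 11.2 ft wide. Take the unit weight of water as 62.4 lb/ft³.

P = 133 hp

Fr₁ = 3.02 (given).
From the momentum equation for a rectangular channel, y₂/y₁ = ½[√(1 + 8Fr₁²) − 1] = ½[√73.96 − 1] = 3.80.
y₂ = 3.80 × 1.78 = 6.76 ft.
Head loss: ΔE = (y₂ − y₁)³/(4y₁y₂) = (6.76 − 1.78)³/(4×1.78×6.76) = 124/48.2 = 2.57 ft.
V₁ = Fr₁·√(g·y₁) = 3.02×√(32.2×1.78) = 22.9 ft/s; q = V₁·y₁ = 40.7 ft²/s. Q = q·b = 40.7 × 11.2 = 456 cfs. P = γ·Q·ΔE/550 = 62.4 × 456 × 2.57 / 550 = 133 hp.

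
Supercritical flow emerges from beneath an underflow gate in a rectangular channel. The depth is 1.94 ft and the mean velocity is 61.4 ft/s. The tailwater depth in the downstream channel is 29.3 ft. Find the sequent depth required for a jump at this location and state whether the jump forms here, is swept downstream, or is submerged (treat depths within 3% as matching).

y₂ = 20.4 ft; the jump is submerged

Fr₁ = V₁/√(g·y₁) = 61.4/√(32.2×1.94) = 7.77.
From the momentum equation for a rectangular channel, y₂/y₁ = ½[√(1 + 8Fr₁²) − 1] = ½[√483.8 − 1] = 10.5.
y₂ = 10.5 × 1.94 = 20.4 ft.
Tailwater y_tw = 29.3 ft: y_tw > y₂, so the jump is submerged.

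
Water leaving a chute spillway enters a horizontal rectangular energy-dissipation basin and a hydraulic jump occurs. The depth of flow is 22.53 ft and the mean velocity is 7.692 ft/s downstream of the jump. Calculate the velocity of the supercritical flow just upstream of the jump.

Fr₂ = V₂/√(g·y₂) = 7.692/√(32.2×22.53) = 0.2856.
From the momentum equation (using Fr₂), y₁/y₂ = ½[√(1 + 8Fr₂²) − 1] = ½[√1.6525 − 1] = 0.1427.
y₁ = 0.1427 × 22.53 = 3.216 ft.
V₁ = q/y₁ = 173.3/3.216 = 53.89 ft/s.

V₁ = 53.89 ft/s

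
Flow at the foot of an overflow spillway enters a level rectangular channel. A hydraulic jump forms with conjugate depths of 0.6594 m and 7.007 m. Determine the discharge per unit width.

q = 13.18 m²/s

For a rectangular channel the momentum equation gives q² = ½·g·y₁·y₂·(y₁ + y₂) = ½×9.81×0.6594×7.007×7.666 = 173.7.
q = √173.7 = 13.18 m²/s.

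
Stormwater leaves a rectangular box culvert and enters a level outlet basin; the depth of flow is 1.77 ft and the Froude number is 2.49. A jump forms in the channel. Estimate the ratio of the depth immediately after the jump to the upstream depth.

Fr₁ = 2.49 (given).
By Bélanger, y₂/y₁ = ½[√(1 + 8Fr₁²) − 1] = ½[√50.60 − 1] = 3.06.

y₂/y₁ = 3.06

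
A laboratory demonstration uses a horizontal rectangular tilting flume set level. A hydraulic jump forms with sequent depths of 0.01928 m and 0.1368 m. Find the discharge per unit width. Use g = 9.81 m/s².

For a rectangular channel the momentum equation gives q² = ½·g·y₁·y₂·(y₁ + y₂) = ½×9.81×0.01928×0.1368×0.1561 = 0.002019.
q = √0.002019 = 0.04494 m²/s.

q = 0.04494 m²/s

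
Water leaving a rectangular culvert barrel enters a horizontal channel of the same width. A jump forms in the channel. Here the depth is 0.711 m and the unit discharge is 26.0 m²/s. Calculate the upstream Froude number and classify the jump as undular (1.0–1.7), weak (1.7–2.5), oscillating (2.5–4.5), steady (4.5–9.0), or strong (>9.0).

Fr₁ = 13.8; strong jump

V₁ = q/y₁ = 26.0/0.711 = 36.6 m/s. Fr₁ = V₁/√(g·y₁) = 36.6/√(9.81×0.711) = 13.8.
Fr₁ = 13.8 lies in the strong range.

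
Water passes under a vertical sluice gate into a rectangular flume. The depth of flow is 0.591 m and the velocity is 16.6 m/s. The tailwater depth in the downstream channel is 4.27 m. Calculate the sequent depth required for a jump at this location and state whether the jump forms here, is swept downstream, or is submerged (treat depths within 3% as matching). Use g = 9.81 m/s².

y₂ = 5.47 m; the jump is swept downstream

Fr₁ = V₁/√(g·y₁) = 16.6/√(9.81×0.591) = 6.89.
Bélanger equation: y₂/y₁ = ½[√(1 + 8Fr₁²) − 1] = ½[√381.2 − 1] = 9.26.
y₂ = 9.26 × 0.591 = 5.47 m.
Tailwater y_tw = 4.27 m: y_tw < y₂, so the jump is swept downstream.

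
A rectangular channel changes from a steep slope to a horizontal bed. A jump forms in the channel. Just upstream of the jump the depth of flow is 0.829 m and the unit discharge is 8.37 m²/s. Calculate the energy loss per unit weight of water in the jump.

ΔE = 2.01 m

V₁ = q/y₁ = 8.37/0.829 = 10.1 m/s. Fr₁ = V₁/√(g·y₁) = 10.1/√(9.81×0.829) = 3.54.
From the momentum equation for a rectangular channel, y₂/y₁ = ½[√(1 + 8Fr₁²) − 1] = ½[√101.3 − 1] = 4.53.
y₂ = 4.53 × 0.829 = 3.76 m.
Head loss: ΔE = (y₂ − y₁)³/(4y₁y₂) = (3.76 − 0.829)³/(4×0.829×3.76) = 25.1/12.5 = 2.01 m.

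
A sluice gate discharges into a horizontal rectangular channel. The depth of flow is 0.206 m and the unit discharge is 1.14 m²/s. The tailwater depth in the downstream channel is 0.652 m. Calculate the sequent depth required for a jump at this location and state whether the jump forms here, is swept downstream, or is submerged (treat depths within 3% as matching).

y₂ = 1.04 m; the jump is swept downstream

V₁ = q/y₁ = 1.14/0.206 = 5.53 m/s. Fr₁ = V₁/√(g·y₁) = 5.53/√(9.81×0.206) = 3.89.
Conjugate-depth relation: y₂/y₁ = ½[√(1 + 8Fr₁²) − 1] = ½[√122.2 − 1] = 5.03.
y₂ = 5.03 × 0.206 = 1.04 m.
Tailwater y_tw = 0.652 m: y_tw < y₂, so the jump is swept downstream.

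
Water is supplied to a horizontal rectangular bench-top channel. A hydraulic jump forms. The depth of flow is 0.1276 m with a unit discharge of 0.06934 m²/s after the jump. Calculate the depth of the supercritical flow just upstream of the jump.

V₂ = q/y₂ = 0.06934/0.1276 = 0.5434 m/s; Fr₂ = V₂/√(g·y₂) = 0.4857.
Since the conjugate-depth ratio holds either way, y₁/y₂ = ½[√(1 + 8Fr₂²) − 1] = ½[√2.8873 − 1] = 0.3496.
y₁ = 0.3496 × 0.1276 = 0.04461 m.

y₁ = 0.04461 m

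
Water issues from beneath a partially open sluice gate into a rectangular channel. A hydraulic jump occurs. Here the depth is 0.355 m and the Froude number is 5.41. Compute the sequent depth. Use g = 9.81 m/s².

y₂ = 2.54 m

Fr₁ = 5.41 (given).
From the momentum equation for a rectangular channel, y₂/y₁ = ½[√(1 + 8Fr₁²) − 1] = ½[√235.1 − 1] = 7.17.
y₂ = 7.17 × 0.355 = 2.54 m.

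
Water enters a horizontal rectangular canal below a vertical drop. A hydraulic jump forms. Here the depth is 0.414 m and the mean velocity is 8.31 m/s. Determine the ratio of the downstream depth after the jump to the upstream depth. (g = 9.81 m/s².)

y₂/y₁ = 5.35

Fr₁ = V₁/√(g·y₁) = 8.31/√(9.81×0.414) = 4.12.
From the momentum equation for a rectangular channel, y₂/y₁ = ½[√(1 + 8Fr₁²) − 1] = ½[√137.0 − 1] = 5.35.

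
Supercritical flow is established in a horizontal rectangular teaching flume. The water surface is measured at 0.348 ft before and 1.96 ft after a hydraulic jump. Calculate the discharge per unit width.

q = 5.03 ft²/s

For a rectangular channel the momentum equation gives q² = ½·g·y₁·y₂·(y₁ + y₂) = ½×32.2×0.348×1.96×2.31 = 25.3.
q = √25.3 = 5.03 ft²/s.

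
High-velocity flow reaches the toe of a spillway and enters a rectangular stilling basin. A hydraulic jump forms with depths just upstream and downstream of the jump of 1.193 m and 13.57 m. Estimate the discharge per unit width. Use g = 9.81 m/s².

q = 34.24 m²/s

For a rectangular channel the momentum equation gives q² = ½·g·y₁·y₂·(y₁ + y₂) = ½×9.81×1.193×13.57×14.76 = 1172.
q = √1172 = 34.24 m²/s.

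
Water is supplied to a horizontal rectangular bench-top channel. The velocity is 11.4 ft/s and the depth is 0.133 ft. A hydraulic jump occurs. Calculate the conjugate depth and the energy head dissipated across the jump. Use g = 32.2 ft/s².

Fr₁ = V₁/√(g·y₁) = 11.4/√(32.2×0.133) = 5.51.
By Bélanger, y₂/y₁ = ½[√(1 + 8Fr₁²) − 1] = ½[√243.8 − 1] = 7.31.
y₂ = 7.31 × 0.133 = 0.972 ft.
Head loss: ΔE = (y₂ − y₁)³/(4y₁y₂) = (0.972 − 0.133)³/(4×0.133×0.972) = 0.590/0.517 = 1.14 ft.

y₂ = 0.972 ft; ΔE = 1.14 ft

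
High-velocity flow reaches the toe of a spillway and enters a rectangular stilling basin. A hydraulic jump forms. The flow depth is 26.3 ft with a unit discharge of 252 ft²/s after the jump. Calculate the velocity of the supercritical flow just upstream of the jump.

V₁ = 52.3 ft/s

V₂ = q/y₂ = 252/26.3 = 9.58 ft/s; Fr₂ = V₂/√(g·y₂) = 0.329.
Applying the sequent-depth relation in reverse, y₁/y₂ = ½[√(1 + 8Fr₂²) − 1] = ½[√1.867 − 1] = 0.183.
y₁ = 0.183 × 26.3 = 4.82 ft.
V₁ = q/y₁ = 252/4.82 = 52.3 ft/s.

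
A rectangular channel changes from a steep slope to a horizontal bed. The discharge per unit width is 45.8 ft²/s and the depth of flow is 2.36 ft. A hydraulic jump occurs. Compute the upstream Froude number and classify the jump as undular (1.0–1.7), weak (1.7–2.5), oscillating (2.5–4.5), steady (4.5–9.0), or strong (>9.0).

V₁ = q/y₁ = 45.8/2.36 = 19.4 ft/s. Fr₁ = V₁/√(g·y₁) = 19.4/√(32.2×2.36) = 2.23.
Fr₁ = 2.23 lies in the weak range.

Fr₁ = 2.23; weak jump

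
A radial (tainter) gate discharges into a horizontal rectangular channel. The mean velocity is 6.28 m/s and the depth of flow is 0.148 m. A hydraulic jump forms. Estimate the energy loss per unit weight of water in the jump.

Fr₁ = V₁/√(g·y₁) = 6.28/√(9.81×0.148) = 5.21.
Conjugate-depth relation: y₂/y₁ = ½[√(1 + 8Fr₁²) − 1] = ½[√218.3 − 1] = 6.89.
y₂ = 6.89 × 0.148 = 1.02 m.
Head loss: ΔE = (y₂ − y₁)³/(4y₁y₂) = (1.02 − 0.148)³/(4×0.148×1.02) = 0.662/0.603 = 1.10 m.

ΔE = 1.10 m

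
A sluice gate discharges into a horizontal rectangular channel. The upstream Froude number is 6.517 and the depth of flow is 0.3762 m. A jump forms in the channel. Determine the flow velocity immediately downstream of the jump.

V₂ = 1.434 m/s

Fr₁ = 6.517 (given).
From the momentum equation for a rectangular channel, y₂/y₁ = ½[√(1 + 8Fr₁²) − 1] = ½[√340.77 − 1] = 8.730.
y₂ = 8.730 × 0.3762 = 3.284 m.
V₁ = Fr₁·√(g·y₁) = 6.517×√(9.81×0.3762) = 12.52 m/s; q = V₁·y₁ = 4.710 m²/s.
V₂ = q/y₂ = 4.710/3.284 = 1.434 m/s.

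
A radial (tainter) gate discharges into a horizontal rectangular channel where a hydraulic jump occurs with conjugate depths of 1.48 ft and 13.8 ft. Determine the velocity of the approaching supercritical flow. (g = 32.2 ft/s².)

V₁ = 47.9 ft/s

For a rectangular channel the momentum equation gives q² = ½·g·y₁·y₂·(y₁ + y₂) = ½×32.2×1.48×13.8×15.3 = 5024.
q = √5024 = 70.9 ft²/s.
V₁ = q/y₁ = 70.9/1.48 = 47.9 ft/s.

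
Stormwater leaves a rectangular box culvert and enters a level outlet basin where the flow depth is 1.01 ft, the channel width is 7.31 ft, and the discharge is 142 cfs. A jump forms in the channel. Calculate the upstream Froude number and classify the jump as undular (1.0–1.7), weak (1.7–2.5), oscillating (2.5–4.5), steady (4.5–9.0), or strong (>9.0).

Fr₁ = 3.37; oscillating jump

q = Q/b = 142/7.31 = 19.4 ft²/s; V₁ = q/y₁ = 19.2 ft/s. Fr₁ = V₁/√(g·y₁) = 3.37.
Fr₁ = 3.37 lies in the oscillating range.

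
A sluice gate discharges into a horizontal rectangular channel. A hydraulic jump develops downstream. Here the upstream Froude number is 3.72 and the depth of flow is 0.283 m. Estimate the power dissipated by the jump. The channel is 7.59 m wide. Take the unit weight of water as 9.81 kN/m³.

Fr₁ = 3.72 (given).
Bélanger equation: y₂/y₁ = ½[√(1 + 8Fr₁²) − 1] = ½[√111.7 − 1] = 4.78.
y₂ = 4.78 × 0.283 = 1.35 m.
Head loss: ΔE = (y₂ − y₁)³/(4y₁y₂) = (1.35 − 0.283)³/(4×0.283×1.35) = 1.23/1.53 = 0.802 m.
V₁ = Fr₁·√(g·y₁) = 3.72×√(9.81×0.283) = 6.20 m/s; q = V₁·y₁ = 1.75 m²/s. Q = q·b = 1.75 × 7.59 = 13.3 m³/s. P = γ·Q·ΔE = 9.81 × 13.3 × 0.802 = 105 kW.

P = 105 kW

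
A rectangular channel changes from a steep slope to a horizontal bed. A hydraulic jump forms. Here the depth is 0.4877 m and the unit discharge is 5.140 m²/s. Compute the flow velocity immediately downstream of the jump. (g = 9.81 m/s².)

V₂ = 1.664 m/s

V₁ = q/y₁ = 5.140/0.4877 = 10.54 m/s. Fr₁ = V₁/√(g·y₁) = 10.54/√(9.81×0.4877) = 4.818.
Bélanger equation: y₂/y₁ = ½[√(1 + 8Fr₁²) − 1] = ½[√186.73 − 1] = 6.333.
y₂ = 6.333 × 0.4877 = 3.088 m.
V₂ = q/y₂ = 5.140/3.088 = 1.664 m/s.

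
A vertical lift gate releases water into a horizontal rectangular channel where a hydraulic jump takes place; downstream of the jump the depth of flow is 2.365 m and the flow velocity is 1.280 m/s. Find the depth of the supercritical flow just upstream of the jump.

y₁ = 0.2968 m

Fr₂ = V₂/√(g·y₂) = 1.280/√(9.81×2.365) = 0.2657.
Applying the sequent-depth relation in reverse, y₁/y₂ = ½[√(1 + 8Fr₂²) − 1] = ½[√1.5649 − 1] = 0.1255.
y₁ = 0.1255 × 2.365 = 0.2968 m.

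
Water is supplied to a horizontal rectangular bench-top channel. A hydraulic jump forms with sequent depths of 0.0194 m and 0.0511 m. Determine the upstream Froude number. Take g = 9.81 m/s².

Fr₁ = 2.19

For a rectangular channel the momentum equation gives q² = ½·g·y₁·y₂·(y₁ + y₂) = ½×9.81×0.0194×0.0511×0.0705 = 0.000343.
q = √0.000343 = 0.0185 m²/s.
V₁ = q/y₁ = 0.954 m/s; Fr₁ = V₁/√(g·y₁) = 2.19.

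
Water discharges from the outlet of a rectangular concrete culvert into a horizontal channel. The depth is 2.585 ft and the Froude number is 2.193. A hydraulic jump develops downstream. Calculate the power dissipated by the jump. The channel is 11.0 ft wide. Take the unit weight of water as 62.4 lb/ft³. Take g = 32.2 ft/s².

Fr₁ = 2.193 (given).
Sequent-depth ratio: y₂/y₁ = ½[√(1 + 8Fr₁²) − 1] = ½[√39.474 − 1] = 2.641.
y₂ = 2.641 × 2.585 = 6.828 ft.
V₁ = Fr₁·√(g·y₁) = 2.193×√(32.2×2.585) = 20.01 ft/s; q = V₁·y₁ = 51.72 ft²/s. V₂ = q/y₂ = 51.72/6.828 = 7.575 ft/s. E₁ = y₁ + V₁²/2g = 8.801 ft; E₂ = y₂ + V₂²/2g = 7.719 ft. ΔE = E₁ − E₂ = 1.082 ft.
Q = q·b = 51.72 × 11.0 = 568.9 cfs. P = γ·Q·ΔE/550 = 62.4 × 568.9 × 1.082 / 550 = 69.84 hp.

P = 69.84 hp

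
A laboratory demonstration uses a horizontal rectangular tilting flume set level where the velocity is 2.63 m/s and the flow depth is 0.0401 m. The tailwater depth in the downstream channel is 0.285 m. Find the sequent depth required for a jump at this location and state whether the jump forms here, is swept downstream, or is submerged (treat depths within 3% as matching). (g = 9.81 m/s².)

y₂ = 0.219 m; the jump is submerged

Fr₁ = V₁/√(g·y₁) = 2.63/√(9.81×0.0401) = 4.19.
Bélanger equation: y₂/y₁ = ½[√(1 + 8Fr₁²) − 1] = ½[√141.7 − 1] = 5.45.
y₂ = 5.45 × 0.0401 = 0.219 m.
Tailwater y_tw = 0.285 m: y_tw > y₂, so the jump is submerged.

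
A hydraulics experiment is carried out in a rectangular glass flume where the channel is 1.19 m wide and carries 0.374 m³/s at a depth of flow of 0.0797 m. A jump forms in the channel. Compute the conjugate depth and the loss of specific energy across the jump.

q = Q/b = 0.374/1.19 = 0.314 m²/s; V₁ = q/y₁ = 3.94 m/s. Fr₁ = V₁/√(g·y₁) = 4.46.
Sequent-depth ratio: y₂/y₁ = ½[√(1 + 8Fr₁²) − 1] = ½[√160.1 − 1] = 5.83.
y₂ = 5.83 × 0.0797 = 0.464 m.
V₂ = q/y₂ = 0.314/0.464 = 0.677 m/s. E₁ = y₁ + V₁²/2g = 0.872 m; E₂ = y₂ + V₂²/2g = 0.488 m. ΔE = E₁ − E₂ = 0.385 m.

y₂ = 0.464 m; ΔE = 0.385 m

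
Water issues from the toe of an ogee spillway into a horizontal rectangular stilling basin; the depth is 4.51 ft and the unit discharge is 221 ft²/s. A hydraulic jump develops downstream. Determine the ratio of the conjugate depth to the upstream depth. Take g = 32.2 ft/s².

y₂/y₁ = 5.27

V₁ = q/y₁ = 221/4.51 = 49.0 ft/s. Fr₁ = V₁/√(g·y₁) = 49.0/√(32.2×4.51) = 4.07.
From the momentum equation for a rectangular channel, y₂/y₁ = ½[√(1 + 8Fr₁²) − 1] = ½[√133.3 − 1] = 5.27.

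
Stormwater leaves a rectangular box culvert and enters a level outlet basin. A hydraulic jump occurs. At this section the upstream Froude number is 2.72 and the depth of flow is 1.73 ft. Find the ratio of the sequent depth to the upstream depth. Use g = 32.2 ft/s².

y₂/y₁ = 3.38

Fr₁ = 2.72 (given).
Bélanger equation: y₂/y₁ = ½[√(1 + 8Fr₁²) − 1] = ½[√60.19 − 1] = 3.38.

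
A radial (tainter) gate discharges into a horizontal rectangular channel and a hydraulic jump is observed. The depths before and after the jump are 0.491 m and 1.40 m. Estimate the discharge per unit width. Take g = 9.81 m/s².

q = 2.53 m²/s

For a rectangular channel the momentum equation gives q² = ½·g·y₁·y₂·(y₁ + y₂) = ½×9.81×0.491×1.40×1.89 = 6.38.
q = √6.38 = 2.53 m²/s.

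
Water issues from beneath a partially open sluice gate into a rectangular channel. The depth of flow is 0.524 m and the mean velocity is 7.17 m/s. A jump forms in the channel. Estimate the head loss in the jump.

ΔE = 0.884 m

Fr₁ = V₁/√(g·y₁) = 7.17/√(9.81×0.524) = 3.16.
Conjugate-depth relation: y₂/y₁ = ½[√(1 + 8Fr₁²) − 1] = ½[√81.01 − 1] = 4.00.
y₂ = 4.00 × 0.524 = 2.10 m.
Head loss: ΔE = (y₂ − y₁)³/(4y₁y₂) = (2.10 − 0.524)³/(4×0.524×2.10) = 3.89/4.39 = 0.884 m.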